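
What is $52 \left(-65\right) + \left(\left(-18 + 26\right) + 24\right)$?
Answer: $-3348$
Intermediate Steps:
$52 \left(-65\right) + \left(\left(-18 + 26\right) + 24\right) = -3380 + \left(8 + 24\right) = -3380 + 32 = -3348$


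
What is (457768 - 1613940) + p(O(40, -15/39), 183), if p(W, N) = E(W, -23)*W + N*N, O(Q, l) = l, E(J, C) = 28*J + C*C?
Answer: -189767112/169 ≈ -1.1229e+6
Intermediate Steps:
E(J, C) = C**2 + 28*J (E(J, C) = 28*J + C**2 = C**2 + 28*J)
p(W, N) = N**2 + W*(529 + 28*W) (p(W, N) = ((-23)**2 + 28*W)*W + N*N = (529 + 28*W)*W + N**2 = W*(529 + 28*W) + N**2 = N**2 + W*(529 + 28*W))
(457768 - 1613940) + p(O(40, -15/39), 183) = (457768 - 1613940) + (183**2 + (-15/39)*(529 + 28*(-15/39))) = -1156172 + (33489 + (-15*1/39)*(529 + 28*(-15*1/39))) = -1156172 + (33489 - 5*(529 + 28*(-5/13))/13) = -1156172 + (33489 - 5*(529 - 140/13)/13) = -1156172 + (33489 - 5/13*6737/13) = -1156172 + (33489 - 33685/169) = -1156172 + 5625956/169 = -189767112/169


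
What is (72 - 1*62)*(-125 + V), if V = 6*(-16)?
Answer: -2210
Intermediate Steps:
V = -96
(72 - 1*62)*(-125 + V) = (72 - 1*62)*(-125 - 96) = (72 - 62)*(-221) = 10*(-221) = -2210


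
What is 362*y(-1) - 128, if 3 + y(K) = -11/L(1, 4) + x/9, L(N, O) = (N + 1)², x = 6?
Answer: -11809/6 ≈ -1968.2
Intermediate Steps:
L(N, O) = (1 + N)²
y(K) = -61/12 (y(K) = -3 + (-11/(1 + 1)² + 6/9) = -3 + (-11/(2²) + 6*(⅑)) = -3 + (-11/4 + ⅔) = -3 - 25/12 = -61/12)
362*y(-1) - 128 = 362*(-61/12) - 128 = -11041/6 - 128 = -11809/6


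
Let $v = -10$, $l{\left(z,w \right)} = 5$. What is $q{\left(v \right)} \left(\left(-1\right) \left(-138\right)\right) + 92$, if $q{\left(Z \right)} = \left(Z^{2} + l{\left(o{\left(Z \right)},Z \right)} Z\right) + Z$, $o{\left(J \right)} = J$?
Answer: $5612$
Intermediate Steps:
$q{\left(Z \right)} = Z^{2} + 6 Z$ ($q{\left(Z \right)} = \left(Z^{2} + 5 Z\right) + Z = Z^{2} + 6 Z$)
$q{\left(v \right)} \left(\left(-1\right) \left(-138\right)\right) + 92 = - 10 \left(6 - 10\right) \left(\left(-1\right) \left(-138\right)\right) + 92 = \left(-10\right) \left(-4\right) 138 + 92 = 40 \cdot 138 + 92 = 5520 + 92 = 5612$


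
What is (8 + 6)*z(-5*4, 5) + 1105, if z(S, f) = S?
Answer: 825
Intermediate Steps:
(8 + 6)*z(-5*4, 5) + 1105 = (8 + 6)*(-5*4) + 1105 = 14*(-20) + 1105 = -280 + 1105 = 825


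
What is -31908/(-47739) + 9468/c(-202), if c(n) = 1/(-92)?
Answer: -13861103492/15913 ≈ -8.7106e+5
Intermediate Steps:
c(n) = -1/92
-31908/(-47739) + 9468/c(-202) = -31908/(-47739) + 9468/(-1/92) = -31908*(-1/47739) + 9468*(-92) = 10636/15913 - 871056 = -13861103492/15913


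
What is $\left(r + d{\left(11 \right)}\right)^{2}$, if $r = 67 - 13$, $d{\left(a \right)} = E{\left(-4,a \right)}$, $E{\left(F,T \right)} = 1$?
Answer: $3025$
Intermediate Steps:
$d{\left(a \right)} = 1$
$r = 54$
$\left(r + d{\left(11 \right)}\right)^{2} = \left(54 + 1\right)^{2} = 55^{2} = 3025$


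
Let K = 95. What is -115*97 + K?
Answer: -11060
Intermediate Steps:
-115*97 + K = -115*97 + 95 = -11155 + 95 = -11060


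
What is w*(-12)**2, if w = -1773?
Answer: -255312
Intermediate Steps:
w*(-12)**2 = -1773*(-12)**2 = -1773*144 = -255312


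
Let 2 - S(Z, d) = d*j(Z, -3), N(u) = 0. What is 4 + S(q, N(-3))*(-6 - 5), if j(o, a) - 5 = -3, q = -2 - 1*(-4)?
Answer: -18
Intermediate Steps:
q = 2 (q = -2 + 4 = 2)
j(o, a) = 2 (j(o, a) = 5 - 3 = 2)
S(Z, d) = 2 - 2*d (S(Z, d) = 2 - d*2 = 2 - 2*d)
4 + S(q, N(-3))*(-6 - 5) = 4 + (2 - 2*0)*(-6 - 5) = 4 + (2 + 0)*(-11) = 4 + 2*(-11) = 4 - 22 = -18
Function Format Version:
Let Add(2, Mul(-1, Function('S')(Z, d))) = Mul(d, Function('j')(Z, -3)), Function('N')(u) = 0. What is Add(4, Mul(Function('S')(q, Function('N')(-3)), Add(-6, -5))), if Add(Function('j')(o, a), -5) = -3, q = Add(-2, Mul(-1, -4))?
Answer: -18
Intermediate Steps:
q = 2 (q = Add(-2, 4) = 2)
Function('j')(o, a) = 2 (Function('j')(o, a) = Add(5, -3) = 2)
Function('S')(Z, d) = Add(2, Mul(-2, d)) (Function('S')(Z, d) = Add(2, Mul(-1, Mul(d, 2))) = Add(2, Mul(-1, Mul(2, d))) = Add(2, Mul(-2, d)))
Add(4, Mul(Function('S')(q, Function('N')(-3)), Add(-6, -5))) = Add(4, Mul(Add(2, Mul(-2, 0)), Add(-6, -5))) = Add(4, Mul(Add(2, 0), -11)) = Add(4, Mul(2, -11)) = Add(4, -22) = -18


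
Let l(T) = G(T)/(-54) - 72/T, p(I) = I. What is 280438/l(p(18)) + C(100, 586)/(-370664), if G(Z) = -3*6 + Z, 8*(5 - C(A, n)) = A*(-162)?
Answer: -1856219267/26476 ≈ -70110.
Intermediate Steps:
C(A, n) = 5 + 81*A/4 (C(A, n) = 5 - A*(-162)/8 = 5 - (-81)*A/4 = 5 + 81*A/4)
G(Z) = -18 + Z
l(T) = 1/3 - 72/T - T/54 (l(T) = (-18 + T)/(-54) - 72/T = (-18 + T)*(-1/54) - 72/T = (1/3 - T/54) - 72/T = 1/3 - 72/T - T/54)
280438/l(p(18)) + C(100, 586)/(-370664) = 280438/(((1/54)*(-3888 + 18*(18 - 1*18))/18)) + (5 + (81/4)*100)/(-370664) = 280438/(((1/54)*(1/18)*(-3888 + 18*(18 - 18)))) + (5 + 2025)*(-1/370664) = 280438/(((1/54)*(1/18)*(-3888 + 18*0))) + 2030*(-1/370664) = 280438/(((1/54)*(1/18)*(-3888 + 0))) - 145/26476 = 280438/(((1/54)*(1/18)*(-3888))) - 145/26476 = 280438/(-4) - 145/26476 = 280438*(-1/4) - 145/26476 = -140219/2 - 145/26476 = -1856219267/26476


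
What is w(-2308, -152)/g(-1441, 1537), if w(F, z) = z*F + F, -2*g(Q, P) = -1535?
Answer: 697016/1535 ≈ 454.08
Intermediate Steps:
g(Q, P) = 1535/2 (g(Q, P) = -½*(-1535) = 1535/2)
w(F, z) = F + F*z (w(F, z) = F*z + F = F + F*z)
w(-2308, -152)/g(-1441, 1537) = (-2308*(1 - 152))/(1535/2) = -2308*(-151)*(2/1535) = 348508*(2/1535) = 697016/1535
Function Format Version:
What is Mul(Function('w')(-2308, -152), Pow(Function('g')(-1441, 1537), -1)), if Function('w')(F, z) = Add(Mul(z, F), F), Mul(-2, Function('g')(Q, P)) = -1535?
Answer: Rational(697016, 1535) ≈ 454.08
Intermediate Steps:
Function('g')(Q, P) = Rational(1535, 2) (Function('g')(Q, P) = Mul(Rational(-1, 2), -1535) = Rational(1535, 2))
Function('w')(F, z) = Add(F, Mul(F, z)) (Function('w')(F, z) = Add(Mul(F, z), F) = Add(F, Mul(F, z)))
Mul(Function('w')(-2308, -152), Pow(Function('g')(-1441, 1537), -1)) = Mul(Mul(-2308, Add(1, -152)), Pow(Rational(1535, 2), -1)) = Mul(Mul(-2308, -151), Rational(2, 1535)) = Mul(348508, Rational(2, 1535)) = Rational(697016, 1535)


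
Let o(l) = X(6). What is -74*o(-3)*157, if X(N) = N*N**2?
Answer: -2509488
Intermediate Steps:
X(N) = N**3
o(l) = 216 (o(l) = 6**3 = 216)
-74*o(-3)*157 = -74*216*157 = -15984*157 = -2509488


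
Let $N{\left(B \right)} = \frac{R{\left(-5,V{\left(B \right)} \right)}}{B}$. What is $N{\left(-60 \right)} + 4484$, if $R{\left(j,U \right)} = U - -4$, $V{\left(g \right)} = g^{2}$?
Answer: $\frac{66359}{15} \approx 4423.9$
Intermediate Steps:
$R{\left(j,U \right)} = 4 + U$ ($R{\left(j,U \right)} = U + 4 = 4 + U$)
$N{\left(B \right)} = \frac{4 + B^{2}}{B}$
$N{\left(-60 \right)} + 4484 = \left(-60 + \frac{4}{-60}\right) + 4484 = \left(-60 + 4 \left(- \frac{1}{60}\right)\right) + 4484 = \left(-60 - \frac{1}{15}\right) + 4484 = - \frac{901}{15} + 4484 = \frac{66359}{15}$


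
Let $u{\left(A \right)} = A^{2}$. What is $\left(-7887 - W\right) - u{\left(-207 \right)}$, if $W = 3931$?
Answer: $-54667$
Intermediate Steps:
$\left(-7887 - W\right) - u{\left(-207 \right)} = \left(-7887 - 3931\right) - \left(-207\right)^{2} = \left(-7887 - 3931\right) - 42849 = -11818 - 42849 = -54667$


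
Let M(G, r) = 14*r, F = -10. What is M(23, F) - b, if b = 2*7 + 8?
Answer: -162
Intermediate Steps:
b = 22 (b = 14 + 8 = 22)
M(23, F) - b = 14*(-10) - 1*22 = -140 - 22 = -162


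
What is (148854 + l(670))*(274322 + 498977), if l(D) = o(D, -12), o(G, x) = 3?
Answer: 115110969243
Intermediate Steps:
l(D) = 3
(148854 + l(670))*(274322 + 498977) = (148854 + 3)*(274322 + 498977) = 148857*773299 = 115110969243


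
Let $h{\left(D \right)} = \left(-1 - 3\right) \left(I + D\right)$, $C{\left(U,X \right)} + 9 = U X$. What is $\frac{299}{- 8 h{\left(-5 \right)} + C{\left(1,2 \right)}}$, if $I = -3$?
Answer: $- \frac{299}{263} \approx -1.1369$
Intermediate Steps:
$C{\left(U,X \right)} = -9 + U X$
$h{\left(D \right)} = 12 - 4 D$ ($h{\left(D \right)} = \left(-1 - 3\right) \left(-3 + D\right) = - 4 \left(-3 + D\right) = 12 - 4 D$)
$\frac{299}{- 8 h{\left(-5 \right)} + C{\left(1,2 \right)}} = \frac{299}{- 8 \left(12 - -20\right) + \left(-9 + 1 \cdot 2\right)} = \frac{299}{- 8 \left(12 + 20\right) + \left(-9 + 2\right)} = \frac{299}{\left(-8\right) 32 - 7} = \frac{299}{-256 - 7} = \frac{299}{-263} = 299 \left(- \frac{1}{263}\right) = - \frac{299}{263}$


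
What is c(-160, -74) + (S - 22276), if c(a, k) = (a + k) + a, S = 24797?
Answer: 2127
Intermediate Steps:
c(a, k) = k + 2*a
c(-160, -74) + (S - 22276) = (-74 + 2*(-160)) + (24797 - 22276) = (-74 - 320) + 2521 = -394 + 2521 = 2127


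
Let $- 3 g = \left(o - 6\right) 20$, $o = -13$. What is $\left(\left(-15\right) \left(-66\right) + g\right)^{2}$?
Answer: $\frac{11222500}{9} \approx 1.2469 \cdot 10^{6}$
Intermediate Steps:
$g = \frac{380}{3}$ ($g = - \frac{\left(-13 - 6\right) 20}{3} = - \frac{\left(-19\right) 20}{3} = \left(- \frac{1}{3}\right) \left(-380\right) = \frac{380}{3} \approx 126.67$)
$\left(\left(-15\right) \left(-66\right) + g\right)^{2} = \left(\left(-15\right) \left(-66\right) + \frac{380}{3}\right)^{2} = \left(990 + \frac{380}{3}\right)^{2} = \left(\frac{3350}{3}\right)^{2} = \frac{11222500}{9}$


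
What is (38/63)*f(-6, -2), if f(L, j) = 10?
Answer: 380/63 ≈ 6.0317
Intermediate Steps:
(38/63)*f(-6, -2) = (38/63)*10 = 380/63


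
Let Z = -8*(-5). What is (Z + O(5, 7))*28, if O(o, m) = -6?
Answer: 952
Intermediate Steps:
Z = 40
(Z + O(5, 7))*28 = (40 - 6)*28 = 34*28 = 952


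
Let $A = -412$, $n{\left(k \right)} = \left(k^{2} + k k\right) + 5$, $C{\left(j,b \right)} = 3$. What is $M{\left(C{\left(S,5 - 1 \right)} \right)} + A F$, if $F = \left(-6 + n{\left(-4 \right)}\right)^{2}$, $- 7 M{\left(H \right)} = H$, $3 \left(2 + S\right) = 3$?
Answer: $- \frac{2771527}{7} \approx -3.9593 \cdot 10^{5}$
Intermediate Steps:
$S = -1$ ($S = -2 + \frac{1}{3} \cdot 3 = -2 + 1 = -1$)
$M{\left(H \right)} = - \frac{H}{7}$
$n{\left(k \right)} = 5 + 2 k^{2}$ ($n{\left(k \right)} = \left(k^{2} + k^{2}\right) + 5 = 2 k^{2} + 5 = 5 + 2 k^{2}$)
$F = 961$ ($F = \left(-6 + \left(5 + 2 \left(-4\right)^{2}\right)\right)^{2} = \left(-6 + \left(5 + 2 \cdot 16\right)\right)^{2} = \left(-6 + \left(5 + 32\right)\right)^{2} = \left(-6 + 37\right)^{2} = 31^{2} = 961$)
$M{\left(C{\left(S,5 - 1 \right)} \right)} + A F = \left(- \frac{1}{7}\right) 3 - 395932 = - \frac{3}{7} - 395932 = - \frac{2771527}{7}$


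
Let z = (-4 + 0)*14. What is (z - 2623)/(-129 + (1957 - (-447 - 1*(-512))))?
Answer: -2679/1763 ≈ -1.5196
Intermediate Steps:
z = -56 (z = -4*14 = -56)
(z - 2623)/(-129 + (1957 - (-447 - 1*(-512)))) = (-56 - 2623)/(-129 + (1957 - (-447 - 1*(-512)))) = -2679/(-129 + (1957 - (-447 + 512))) = -2679/(-129 + (1957 - 1*65)) = -2679/(-129 + (1957 - 65)) = -2679/(-129 + 1892) = -2679/1763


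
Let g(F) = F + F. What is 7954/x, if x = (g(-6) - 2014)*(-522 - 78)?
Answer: 3977/607800 ≈ 0.0065433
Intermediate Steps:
g(F) = 2*F
x = 1215600 (x = (2*(-6) - 2014)*(-522 - 78) = (-12 - 2014)*(-600) = -2026*(-600) = 1215600)
7954/x = 7954/1215600 = 7954*(1/1215600) = 3977/607800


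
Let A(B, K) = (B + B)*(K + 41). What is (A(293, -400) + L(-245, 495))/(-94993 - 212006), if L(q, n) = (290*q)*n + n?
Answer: 35379629/306999 ≈ 115.24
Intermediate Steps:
A(B, K) = 2*B*(41 + K) (A(B, K) = (2*B)*(41 + K) = 2*B*(41 + K))
L(q, n) = n + 290*n*q (L(q, n) = 290*n*q + n = n + 290*n*q)
(A(293, -400) + L(-245, 495))/(-94993 - 212006) = (2*293*(41 - 400) + 495*(1 + 290*(-245)))/(-94993 - 212006) = (2*293*(-359) + 495*(1 - 71050))/(-306999) = (-210374 + 495*(-71049))*(-1/306999) = (-210374 - 35169255)*(-1/306999) = -35379629*(-1/306999) = 35379629/306999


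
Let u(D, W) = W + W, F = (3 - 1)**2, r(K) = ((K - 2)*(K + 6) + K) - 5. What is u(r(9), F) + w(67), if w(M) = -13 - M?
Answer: -72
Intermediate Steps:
r(K) = -5 + K + (-2 + K)*(6 + K) (r(K) = ((-2 + K)*(6 + K) + K) - 5 = (K + (-2 + K)*(6 + K)) - 5 = -5 + K + (-2 + K)*(6 + K))
F = 4 (F = 2**2 = 4)
u(D, W) = 2*W
u(r(9), F) + w(67) = 2*4 + (-13 - 1*67) = 8 + (-13 - 67) = 8 - 80 = -72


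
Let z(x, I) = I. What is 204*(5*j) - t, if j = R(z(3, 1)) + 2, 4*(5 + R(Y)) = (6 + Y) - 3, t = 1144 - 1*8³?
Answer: -2672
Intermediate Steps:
t = 632 (t = 1144 - 1*512 = 1144 - 512 = 632)
R(Y) = -17/4 + Y/4 (R(Y) = -5 + ((6 + Y) - 3)/4 = -5 + (3 + Y)/4 = -5 + (¾ + Y/4) = -17/4 + Y/4)
j = -2 (j = (-17/4 + (¼)*1) + 2 = (-17/4 + ¼) + 2 = -4 + 2 = -2)
204*(5*j) - t = 204*(5*(-2)) - 1*632 = 204*(-10) - 632 = -2040 - 632 = -2672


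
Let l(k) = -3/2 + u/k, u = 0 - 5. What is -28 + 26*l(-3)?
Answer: -71/3 ≈ -23.667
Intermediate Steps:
u = -5
l(k) = -3/2 - 5/k
-28 + 26*l(-3) = -28 + 26*(-3/2 - 5/(-3)) = -28 + 26*(-3/2 - 5*(-⅓)) = -28 + 26*(-3/2 + 5/3) = -28 + 26*(⅙) = -28 + 13/3 = -71/3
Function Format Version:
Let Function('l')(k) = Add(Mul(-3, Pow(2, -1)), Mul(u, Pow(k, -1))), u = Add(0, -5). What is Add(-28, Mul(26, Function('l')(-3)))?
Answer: Rational(-71, 3) ≈ -23.667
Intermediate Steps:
u = -5
Function('l')(k) = Add(Rational(-3, 2), Mul(-5, Pow(k, -1))) (Function('l')(k) = Add(Mul(-3, Pow(2, -1)), Mul(-5, Pow(k, -1))) = Add(Mul(-3, Rational(1, 2)), Mul(-5, Pow(k, -1))) = Add(Rational(-3, 2), Mul(-5, Pow(k, -1))))
Add(-28, Mul(26, Function('l')(-3))) = Add(-28, Mul(26, Add(Rational(-3, 2), Mul(-5, Pow(-3, -1))))) = Add(-28, Mul(26, Add(Rational(-3, 2), Mul(-5, Rational(-1, 3))))) = Add(-28, Mul(26, Add(Rational(-3, 2), Rational(5, 3)))) = Add(-28, Mul(26, Rational(1, 6))) = Add(-28, Rational(13, 3)) = Rational(-71, 3)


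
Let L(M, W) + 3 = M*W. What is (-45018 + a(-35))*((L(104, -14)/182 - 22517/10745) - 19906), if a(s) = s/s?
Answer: 35781853943837/39910 ≈ 8.9656e+8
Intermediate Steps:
a(s) = 1
L(M, W) = -3 + M*W
(-45018 + a(-35))*((L(104, -14)/182 - 22517/10745) - 19906) = (-45018 + 1)*(((-3 + 104*(-14))/182 - 22517/10745) - 19906) = -45017*(((-3 - 1456)*(1/182) - 22517*1/10745) - 19906) = -45017*((-1459*1/182 - 22517/10745) - 19906) = -45017*((-1459/182 - 22517/10745) - 19906) = -45017*(-2825007/279370 - 19906) = -45017*(-5563964227/279370) = 35781853943837/39910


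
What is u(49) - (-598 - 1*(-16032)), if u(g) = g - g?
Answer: -15434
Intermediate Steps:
u(g) = 0
u(49) - (-598 - 1*(-16032)) = 0 - (-598 - 1*(-16032)) = 0 - (-598 + 16032) = 0 - 1*15434 = 0 - 15434 = -15434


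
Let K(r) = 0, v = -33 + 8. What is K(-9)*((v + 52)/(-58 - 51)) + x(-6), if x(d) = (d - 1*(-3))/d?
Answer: 1/2 ≈ 0.50000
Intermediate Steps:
v = -25
x(d) = (3 + d)/d (x(d) = (d + 3)/d = (3 + d)/d)
K(-9)*((v + 52)/(-58 - 51)) + x(-6) = 0*((-25 + 52)/(-58 - 51)) + (3 - 6)/(-6) = 0*(27/(-109)) - 1/6*(-3) = 0*(27*(-1/109)) + 1/2 = 0*(-27/109) + 1/2 = 0 + 1/2 = 1/2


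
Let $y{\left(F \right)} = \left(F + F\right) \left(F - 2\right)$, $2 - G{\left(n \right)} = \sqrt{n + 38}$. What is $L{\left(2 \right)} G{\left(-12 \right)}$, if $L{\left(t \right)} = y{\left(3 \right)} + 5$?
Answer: $22 - 11 \sqrt{26} \approx -34.089$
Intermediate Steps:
$G{\left(n \right)} = 2 - \sqrt{38 + n}$ ($G{\left(n \right)} = 2 - \sqrt{n + 38} = 2 - \sqrt{38 + n}$)
$y{\left(F \right)} = 2 F \left(-2 + F\right)$
$L{\left(t \right)} = 11$ ($L{\left(t \right)} = 2 \cdot 3 \left(-2 + 3\right) + 5 = 2 \cdot 3 \cdot 1 + 5 = 6 + 5 = 11$)
$L{\left(2 \right)} G{\left(-12 \right)} = 11 \left(2 - \sqrt{38 - 12}\right) = 11 \left(2 - \sqrt{26}\right) = 22 - 11 \sqrt{26}$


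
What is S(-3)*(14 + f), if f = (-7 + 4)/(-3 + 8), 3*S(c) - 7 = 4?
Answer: 737/15 ≈ 49.133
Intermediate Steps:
S(c) = 11/3 (S(c) = 7/3 + (⅓)*4 = 7/3 + 4/3 = 11/3)
f = -⅗ (f = -3/5 = -3*⅕ = -⅗ ≈ -0.60000)
S(-3)*(14 + f) = 11*(14 - ⅗)/3 = (11/3)*(67/5) = 737/15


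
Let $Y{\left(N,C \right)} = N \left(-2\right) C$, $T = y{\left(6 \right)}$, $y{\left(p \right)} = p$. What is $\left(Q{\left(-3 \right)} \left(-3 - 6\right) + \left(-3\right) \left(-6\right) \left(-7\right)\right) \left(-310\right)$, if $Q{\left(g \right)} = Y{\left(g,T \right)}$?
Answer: $139500$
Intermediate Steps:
$T = 6$
$Y{\left(N,C \right)} = - 2 C N$ ($Y{\left(N,C \right)} = - 2 N C = - 2 C N$)
$Q{\left(g \right)} = - 12 g$ ($Q{\left(g \right)} = \left(-2\right) 6 g = - 12 g$)
$\left(Q{\left(-3 \right)} \left(-3 - 6\right) + \left(-3\right) \left(-6\right) \left(-7\right)\right) \left(-310\right) = \left(\left(-12\right) \left(-3\right) \left(-3 - 6\right) + \left(-3\right) \left(-6\right) \left(-7\right)\right) \left(-310\right) = \left(36 \left(-9\right) + 18 \left(-7\right)\right) \left(-310\right) = \left(-324 - 126\right) \left(-310\right) = \left(-450\right) \left(-310\right) = 139500$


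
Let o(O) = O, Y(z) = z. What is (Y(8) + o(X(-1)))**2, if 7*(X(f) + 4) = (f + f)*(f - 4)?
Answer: 1444/49 ≈ 29.469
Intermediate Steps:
X(f) = -4 + 2*f*(-4 + f)/7 (X(f) = -4 + ((f + f)*(f - 4))/7 = -4 + ((2*f)*(-4 + f))/7 = -4 + (2*f*(-4 + f))/7 = -4 + 2*f*(-4 + f)/7)
(Y(8) + o(X(-1)))**2 = (8 + (-4 - 8/7*(-1) + (2/7)*(-1)**2))**2 = (8 + (-4 + 8/7 + (2/7)*1))**2 = (8 + (-4 + 8/7 + 2/7))**2 = (8 - 18/7)**2 = (38/7)**2 = 1444/49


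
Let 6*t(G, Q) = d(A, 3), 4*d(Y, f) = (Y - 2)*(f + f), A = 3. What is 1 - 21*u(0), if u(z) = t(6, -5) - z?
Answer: -17/4 ≈ -4.2500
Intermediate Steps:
d(Y, f) = f*(-2 + Y)/2 (d(Y, f) = ((Y - 2)*(f + f))/4 = ((-2 + Y)*(2*f))/4 = (2*f*(-2 + Y))/4 = f*(-2 + Y)/2)
t(G, Q) = ¼ (t(G, Q) = ((½)*3*(-2 + 3))/6 = ((½)*3*1)/6 = (⅙)*(3/2) = ¼)
u(z) = ¼ - z
1 - 21*u(0) = 1 - 21*(¼ - 1*0) = 1 - 21*(¼ + 0) = 1 - 21*¼ = 1 - 21/4 = -17/4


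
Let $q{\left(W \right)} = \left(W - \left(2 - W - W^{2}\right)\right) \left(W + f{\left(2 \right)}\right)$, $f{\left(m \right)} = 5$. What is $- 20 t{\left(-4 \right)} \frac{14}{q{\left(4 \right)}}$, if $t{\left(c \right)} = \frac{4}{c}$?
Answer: $\frac{140}{99} \approx 1.4141$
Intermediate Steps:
$q{\left(W \right)} = \left(5 + W\right) \left(-2 + W^{2} + 2 W\right)$ ($q{\left(W \right)} = \left(W - \left(2 - W - W^{2}\right)\right) \left(W + 5\right) = \left(W - \left(2 - W - W^{2}\right)\right) \left(5 + W\right) = \left(W + \left(-2 + W + W^{2}\right)\right) \left(5 + W\right) = \left(-2 + W^{2} + 2 W\right) \left(5 + W\right) = \left(5 + W\right) \left(-2 + W^{2} + 2 W\right)$)
$- 20 t{\left(-4 \right)} \frac{14}{q{\left(4 \right)}} = - 20 \frac{4}{-4} \frac{14}{-10 + 4^{3} + 7 \cdot 4^{2} + 8 \cdot 4} = - 20 \cdot 4 \left(- \frac{1}{4}\right) \frac{14}{-10 + 64 + 7 \cdot 16 + 32} = \left(-20\right) \left(-1\right) \frac{14}{-10 + 64 + 112 + 32} = 20 \cdot \frac{14}{198} = 20 \cdot 14 \cdot \frac{1}{198} = 20 \cdot \frac{7}{99} = \frac{140}{99}$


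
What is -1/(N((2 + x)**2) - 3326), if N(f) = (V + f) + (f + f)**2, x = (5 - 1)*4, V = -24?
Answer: -1/416878 ≈ -2.3988e-6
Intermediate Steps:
x = 16 (x = 4*4 = 16)
N(f) = -24 + f + 4*f**2 (N(f) = (-24 + f) + (f + f)**2 = (-24 + f) + (2*f)**2 = (-24 + f) + 4*f**2 = -24 + f + 4*f**2)
-1/(N((2 + x)**2) - 3326) = -1/((-24 + (2 + 16)**2 + 4*((2 + 16)**2)**2) - 3326) = -1/((-24 + 18**2 + 4*(18**2)**2) - 3326) = -1/((-24 + 324 + 4*324**2) - 3326) = -1/((-24 + 324 + 4*104976) - 3326) = -1/((-24 + 324 + 419904) - 3326) = -1/(420204 - 3326) = -1/416878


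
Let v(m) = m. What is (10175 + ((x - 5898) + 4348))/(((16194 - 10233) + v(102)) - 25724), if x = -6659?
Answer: -1966/19661 ≈ -0.099995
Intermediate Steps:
(10175 + ((x - 5898) + 4348))/(((16194 - 10233) + v(102)) - 25724) = (10175 + ((-6659 - 5898) + 4348))/(((16194 - 10233) + 102) - 25724) = (10175 + (-12557 + 4348))/((5961 + 102) - 25724) = (10175 - 8209)/(6063 - 25724) = 1966/(-19661) = 1966*(-1/19661) = -1966/19661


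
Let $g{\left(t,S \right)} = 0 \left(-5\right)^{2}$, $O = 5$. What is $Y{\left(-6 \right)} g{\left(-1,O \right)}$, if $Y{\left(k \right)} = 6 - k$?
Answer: $0$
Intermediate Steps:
$g{\left(t,S \right)} = 0$ ($g{\left(t,S \right)} = 0 \cdot 25 = 0$)
$Y{\left(-6 \right)} g{\left(-1,O \right)} = \left(6 - -6\right) 0 = \left(6 + 6\right) 0 = 12 \cdot 0 = 0$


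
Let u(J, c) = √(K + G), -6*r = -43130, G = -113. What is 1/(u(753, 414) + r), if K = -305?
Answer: 3405/24476473 - 9*I*√418/465052987 ≈ 0.00013911 - 3.9567e-7*I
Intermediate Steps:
r = 21565/3 (r = -⅙*(-43130) = 21565/3 ≈ 7188.3)
u(J, c) = I*√418 (u(J, c) = √(-305 - 113) = √(-418) = I*√418)
1/(u(753, 414) + r) = 1/(I*√418 + 21565/3) = 1/(21565/3 + I*√418)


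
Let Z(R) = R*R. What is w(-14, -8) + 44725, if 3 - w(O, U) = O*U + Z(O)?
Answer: 44420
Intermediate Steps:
Z(R) = R**2
w(O, U) = 3 - O**2 - O*U (w(O, U) = 3 - (O*U + O**2) = 3 - (O**2 + O*U) = 3 + (-O**2 - O*U) = 3 - O**2 - O*U)
w(-14, -8) + 44725 = (3 - 1*(-14)**2 - 1*(-14)*(-8)) + 44725 = (3 - 1*196 - 112) + 44725 = (3 - 196 - 112) + 44725 = -305 + 44725 = 44420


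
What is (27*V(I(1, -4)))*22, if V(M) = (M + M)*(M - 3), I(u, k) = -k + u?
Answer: 11880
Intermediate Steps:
I(u, k) = u - k
V(M) = 2*M*(-3 + M) (V(M) = (2*M)*(-3 + M) = 2*M*(-3 + M))
(27*V(I(1, -4)))*22 = (27*(2*(1 - 1*(-4))*(-3 + (1 - 1*(-4)))))*22 = (27*(2*(1 + 4)*(-3 + (1 + 4))))*22 = (27*(2*5*(-3 + 5)))*22 = (27*(2*5*2))*22 = (27*20)*22 = 540*22 = 11880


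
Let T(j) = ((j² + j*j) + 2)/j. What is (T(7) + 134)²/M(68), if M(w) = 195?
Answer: 359148/3185 ≈ 112.76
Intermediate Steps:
T(j) = (2 + 2*j²)/j (T(j) = ((j² + j²) + 2)/j = (2*j² + 2)/j = (2 + 2*j²)/j)
(T(7) + 134)²/M(68) = ((2*7 + 2/7) + 134)²/195 = ((14 + 2*(⅐)) + 134)²*(1/195) = ((14 + 2/7) + 134)²*(1/195) = (100/7 + 134)²*(1/195) = (1038/7)²*(1/195) = (1077444/49)*(1/195) = 359148/3185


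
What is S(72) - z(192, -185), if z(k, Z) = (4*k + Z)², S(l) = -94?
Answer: -339983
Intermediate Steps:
z(k, Z) = (Z + 4*k)²
S(72) - z(192, -185) = -94 - (-185 + 4*192)² = -94 - (-185 + 768)² = -94 - 1*583² = -94 - 1*339889 = -94 - 339889 = -339983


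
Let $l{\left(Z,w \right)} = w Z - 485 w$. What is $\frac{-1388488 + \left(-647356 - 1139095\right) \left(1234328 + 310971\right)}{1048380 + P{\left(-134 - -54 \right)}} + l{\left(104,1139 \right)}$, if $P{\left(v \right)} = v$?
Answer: $- \frac{3215521552037}{1048300} \approx -3.0674 \cdot 10^{6}$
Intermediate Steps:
$l{\left(Z,w \right)} = - 485 w + Z w$ ($l{\left(Z,w \right)} = Z w - 485 w = - 485 w + Z w$)
$\frac{-1388488 + \left(-647356 - 1139095\right) \left(1234328 + 310971\right)}{1048380 + P{\left(-134 - -54 \right)}} + l{\left(104,1139 \right)} = \frac{-1388488 + \left(-647356 - 1139095\right) \left(1234328 + 310971\right)}{1048380 - 80} + 1139 \left(-485 + 104\right) = \frac{-1388488 - 2760600943849}{1048380 + \left(-134 + 54\right)} + 1139 \left(-381\right) = \frac{-1388488 - 2760600943849}{1048380 - 80} - 433959 = - \frac{2760602332337}{1048300} - 433959 = - \frac{3215521552037}{1048300}$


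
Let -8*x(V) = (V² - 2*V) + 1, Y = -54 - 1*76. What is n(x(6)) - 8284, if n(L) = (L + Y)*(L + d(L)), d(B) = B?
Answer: -238463/32 ≈ -7452.0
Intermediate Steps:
Y = -130 (Y = -54 - 76 = -130)
x(V) = -⅛ - V²/8 + V/4 (x(V) = -((V² - 2*V) + 1)/8 = -(1 + V² - 2*V)/8 = -⅛ - V²/8 + V/4)
n(L) = 2*L*(-130 + L) (n(L) = (L - 130)*(L + L) = (-130 + L)*(2*L) = 2*L*(-130 + L))
n(x(6)) - 8284 = 2*(-⅛ - ⅛*6² + (¼)*6)*(-130 + (-⅛ - ⅛*6² + (¼)*6)) - 8284 = 2*(-⅛ - ⅛*36 + 3/2)*(-130 + (-⅛ - ⅛*36 + 3/2)) - 8284 = 2*(-⅛ - 9/2 + 3/2)*(-130 + (-⅛ - 9/2 + 3/2)) - 8284 = 2*(-25/8)*(-130 - 25/8) - 8284 = 2*(-25/8)*(-1065/8) - 8284 = 26625/32 - 8284 = -238463/32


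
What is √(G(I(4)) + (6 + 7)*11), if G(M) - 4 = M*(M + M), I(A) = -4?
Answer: √179 ≈ 13.379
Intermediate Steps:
G(M) = 4 + 2*M² (G(M) = 4 + M*(M + M) = 4 + M*(2*M) = 4 + 2*M²)
√(G(I(4)) + (6 + 7)*11) = √((4 + 2*(-4)²) + (6 + 7)*11) = √((4 + 2*16) + 13*11) = √((4 + 32) + 143) = √(36 + 143) = √179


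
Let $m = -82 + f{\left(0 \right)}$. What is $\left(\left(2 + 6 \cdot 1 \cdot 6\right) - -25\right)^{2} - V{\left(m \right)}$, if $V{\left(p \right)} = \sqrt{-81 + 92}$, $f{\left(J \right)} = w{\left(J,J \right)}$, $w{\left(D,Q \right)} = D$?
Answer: $3969 - \sqrt{11} \approx 3965.7$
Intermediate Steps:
$f{\left(J \right)} = J$
$m = -82$ ($m = -82 + 0 = -82$)
$V{\left(p \right)} = \sqrt{11}$
$\left(\left(2 + 6 \cdot 1 \cdot 6\right) - -25\right)^{2} - V{\left(m \right)} = \left(\left(2 + 6 \cdot 1 \cdot 6\right) - -25\right)^{2} - \sqrt{11} = \left(\left(2 + 6 \cdot 6\right) + 25\right)^{2} - \sqrt{11} = \left(\left(2 + 36\right) + 25\right)^{2} - \sqrt{11} = \left(38 + 25\right)^{2} - \sqrt{11} = 63^{2} - \sqrt{11} = 3969 - \sqrt{11}$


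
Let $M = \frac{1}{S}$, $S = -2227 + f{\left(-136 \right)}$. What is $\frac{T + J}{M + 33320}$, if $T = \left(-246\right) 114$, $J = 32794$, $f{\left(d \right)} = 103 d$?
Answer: $\frac{77116250}{540950199} \approx 0.14256$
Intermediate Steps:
$S = -16235$ ($S = -2227 + 103 \left(-136\right) = -2227 - 14008 = -16235$)
$T = -28044$
$M = - \frac{1}{16235}$ ($M = \frac{1}{-16235} = - \frac{1}{16235} \approx -6.1595 \cdot 10^{-5}$)
$\frac{T + J}{M + 33320} = \frac{-28044 + 32794}{- \frac{1}{16235} + 33320} = \frac{4750}{\frac{540950199}{16235}} = 4750 \cdot \frac{16235}{540950199} = \frac{77116250}{540950199}$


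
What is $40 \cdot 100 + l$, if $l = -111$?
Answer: $3889$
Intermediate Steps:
$40 \cdot 100 + l = 40 \cdot 100 - 111 = 4000 - 111 = 3889$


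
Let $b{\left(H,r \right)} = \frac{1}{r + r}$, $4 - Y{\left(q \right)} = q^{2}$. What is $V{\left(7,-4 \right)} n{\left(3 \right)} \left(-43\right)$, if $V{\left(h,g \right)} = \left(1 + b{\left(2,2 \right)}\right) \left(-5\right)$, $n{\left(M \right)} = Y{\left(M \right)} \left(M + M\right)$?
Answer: $- \frac{16125}{2} \approx -8062.5$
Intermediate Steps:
$Y{\left(q \right)} = 4 - q^{2}$
$b{\left(H,r \right)} = \frac{1}{2 r}$
$n{\left(M \right)} = 2 M \left(4 - M^{2}\right)$ ($n{\left(M \right)} = \left(4 - M^{2}\right) \left(M + M\right) = \left(4 - M^{2}\right) 2 M = 2 M \left(4 - M^{2}\right)$)
$V{\left(h,g \right)} = - \frac{25}{4}$ ($V{\left(h,g \right)} = \left(1 + \frac{1}{2 \cdot 2}\right) \left(-5\right) = \left(1 + \frac{1}{2} \cdot \frac{1}{2}\right) \left(-5\right) = \left(1 + \frac{1}{4}\right) \left(-5\right) = \frac{5}{4} \left(-5\right) = - \frac{25}{4}$)
$V{\left(7,-4 \right)} n{\left(3 \right)} \left(-43\right) = - \frac{25 \cdot 2 \cdot 3 \left(4 - 3^{2}\right)}{4} \left(-43\right) = - \frac{25 \cdot 2 \cdot 3 \left(4 - 9\right)}{4} \left(-43\right) = - \frac{25 \cdot 2 \cdot 3 \left(-5\right)}{4} \left(-43\right) = \left(- \frac{25}{4}\right) \left(-30\right) \left(-43\right) = \frac{375}{2} \left(-43\right) = - \frac{16125}{2}$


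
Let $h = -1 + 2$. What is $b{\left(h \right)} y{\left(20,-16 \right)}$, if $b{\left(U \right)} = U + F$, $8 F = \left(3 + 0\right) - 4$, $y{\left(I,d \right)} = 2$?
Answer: $\frac{7}{4} \approx 1.75$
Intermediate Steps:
$h = 1$
$F = - \frac{1}{8}$ ($F = \frac{\left(3 + 0\right) - 4}{8} = \frac{3 - 4}{8} = \frac{1}{8} \left(-1\right) = - \frac{1}{8} \approx -0.125$)
$b{\left(U \right)} = - \frac{1}{8} + U$ ($b{\left(U \right)} = U - \frac{1}{8} = - \frac{1}{8} + U$)
$b{\left(h \right)} y{\left(20,-16 \right)} = \left(- \frac{1}{8} + 1\right) 2 = \frac{7}{8} \cdot 2 = \frac{7}{4}$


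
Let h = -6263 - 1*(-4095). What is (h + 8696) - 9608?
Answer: -3080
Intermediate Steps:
h = -2168 (h = -6263 + 4095 = -2168)
(h + 8696) - 9608 = (-2168 + 8696) - 9608 = 6528 - 9608 = -3080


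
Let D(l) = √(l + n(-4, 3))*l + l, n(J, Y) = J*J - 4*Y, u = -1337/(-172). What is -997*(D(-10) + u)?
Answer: 381851/172 + 9970*I*√6 ≈ 2220.1 + 24421.0*I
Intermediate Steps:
u = 1337/172 (u = -1337*(-1/172) = 1337/172 ≈ 7.7733)
n(J, Y) = J² - 4*Y
D(l) = l + l*√(4 + l) (D(l) = √(l + ((-4)² - 4*3))*l + l = √(l + (16 - 12))*l + l = √(l + 4)*l + l = √(4 + l)*l + l = l*√(4 + l) + l = l + l*√(4 + l))
-997*(D(-10) + u) = -997*(-10*(1 + √(4 - 10)) + 1337/172) = -997*(-10*(1 + √(-6)) + 1337/172) = -997*(-10*(1 + I*√6) + 1337/172) = -997*((-10 - 10*I*√6) + 1337/172) = -997*(-383/172 - 10*I*√6) = 381851/172 + 9970*I*√6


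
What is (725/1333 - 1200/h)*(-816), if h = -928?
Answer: -57946200/38657 ≈ -1499.0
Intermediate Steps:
(725/1333 - 1200/h)*(-816) = (725/1333 - 1200/(-928))*(-816) = (725*(1/1333) - 1200*(-1/928))*(-816) = (725/1333 + 75/58)*(-816) = (142025/77314)*(-816) = -57946200/38657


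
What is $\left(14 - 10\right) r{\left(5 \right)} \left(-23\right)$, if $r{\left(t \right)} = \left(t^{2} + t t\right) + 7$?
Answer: $-5244$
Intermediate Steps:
$r{\left(t \right)} = 7 + 2 t^{2}$ ($r{\left(t \right)} = \left(t^{2} + t^{2}\right) + 7 = 2 t^{2} + 7 = 7 + 2 t^{2}$)
$\left(14 - 10\right) r{\left(5 \right)} \left(-23\right) = \left(14 - 10\right) \left(7 + 2 \cdot 5^{2}\right) \left(-23\right) = 4 \left(7 + 2 \cdot 25\right) \left(-23\right) = 4 \left(7 + 50\right) \left(-23\right) = 4 \cdot 57 \left(-23\right) = 228 \left(-23\right) = -5244$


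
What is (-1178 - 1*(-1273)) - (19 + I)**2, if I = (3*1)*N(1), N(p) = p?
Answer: -389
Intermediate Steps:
I = 3 (I = (3*1)*1 = 3*1 = 3)
(-1178 - 1*(-1273)) - (19 + I)**2 = (-1178 - 1*(-1273)) - (19 + 3)**2 = (-1178 + 1273) - 1*22**2 = 95 - 1*484 = 95 - 484 = -389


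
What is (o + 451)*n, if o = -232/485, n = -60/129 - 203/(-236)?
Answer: 875978527/4921780 ≈ 177.98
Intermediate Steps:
n = 4009/10148 (n = -60*1/129 - 203*(-1/236) = -20/43 + 203/236 = 4009/10148 ≈ 0.39505)
o = -232/485 (o = -232*1/485 = -232/485 ≈ -0.47835)
(o + 451)*n = (-232/485 + 451)*(4009/10148) = (218503/485)*(4009/10148) = 875978527/4921780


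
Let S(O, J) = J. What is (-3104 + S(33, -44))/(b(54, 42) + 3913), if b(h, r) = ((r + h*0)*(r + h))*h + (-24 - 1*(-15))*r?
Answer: -3148/221263 ≈ -0.014227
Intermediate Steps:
b(h, r) = -9*r + h*r*(h + r) (b(h, r) = ((r + 0)*(h + r))*h + (-24 + 15)*r = (r*(h + r))*h - 9*r = h*r*(h + r) - 9*r = -9*r + h*r*(h + r))
(-3104 + S(33, -44))/(b(54, 42) + 3913) = (-3104 - 44)/(42*(-9 + 54² + 54*42) + 3913) = -3148/(42*(-9 + 2916 + 2268) + 3913) = -3148/(42*5175 + 3913) = -3148/(217350 + 3913) = -3148/221263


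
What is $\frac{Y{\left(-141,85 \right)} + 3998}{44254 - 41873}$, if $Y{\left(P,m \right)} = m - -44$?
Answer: $\frac{4127}{2381} \approx 1.7333$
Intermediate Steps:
$Y{\left(P,m \right)} = 44 + m$ ($Y{\left(P,m \right)} = m + 44 = 44 + m$)
$\frac{Y{\left(-141,85 \right)} + 3998}{44254 - 41873} = \frac{\left(44 + 85\right) + 3998}{44254 - 41873} = \frac{129 + 3998}{2381} = 4127 \cdot \frac{1}{2381} = \frac{4127}{2381}$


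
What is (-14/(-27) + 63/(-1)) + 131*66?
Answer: 231755/27 ≈ 8583.5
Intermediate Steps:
(-14/(-27) + 63/(-1)) + 131*66 = (-14*(-1/27) + 63*(-1)) + 8646 = (14/27 - 63) + 8646 = -1687/27 + 8646 = 231755/27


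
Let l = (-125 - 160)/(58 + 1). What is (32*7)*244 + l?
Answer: 3224419/59 ≈ 54651.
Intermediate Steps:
l = -285/59 ≈ -4.8305
(32*7)*244 + l = (32*7)*244 - 285/59 = 224*244 - 285/59 = 54656 - 285/59 = 3224419/59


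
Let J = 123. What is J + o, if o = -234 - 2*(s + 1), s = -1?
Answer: -111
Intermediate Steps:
o = -234 (o = -234 - 2*(-1 + 1) = -234 - 2*0 = -234 - 1*0 = -234 + 0 = -234)
J + o = 123 - 234 = -111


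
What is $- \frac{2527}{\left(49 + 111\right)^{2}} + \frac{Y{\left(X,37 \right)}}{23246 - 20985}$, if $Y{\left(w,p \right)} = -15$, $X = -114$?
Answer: $- \frac{6097547}{57881600} \approx -0.10535$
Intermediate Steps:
$- \frac{2527}{\left(49 + 111\right)^{2}} + \frac{Y{\left(X,37 \right)}}{23246 - 20985} = - \frac{2527}{\left(49 + 111\right)^{2}} - \frac{15}{23246 - 20985} = - \frac{2527}{160^{2}} - \frac{15}{2261} = - \frac{2527}{25600} - \frac{15}{2261} = - \frac{6097547}{57881600}$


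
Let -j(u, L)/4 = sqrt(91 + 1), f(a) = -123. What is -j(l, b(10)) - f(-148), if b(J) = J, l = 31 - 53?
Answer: 123 + 8*sqrt(23) ≈ 161.37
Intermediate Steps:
l = -22
j(u, L) = -8*sqrt(23) (j(u, L) = -4*sqrt(91 + 1) = -8*sqrt(23))
-j(l, b(10)) - f(-148) = -(-8)*sqrt(23) - 1*(-123) = 8*sqrt(23) + 123 = 123 + 8*sqrt(23)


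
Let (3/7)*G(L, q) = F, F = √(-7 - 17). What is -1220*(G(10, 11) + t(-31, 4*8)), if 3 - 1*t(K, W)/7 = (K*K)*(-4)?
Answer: -32853380 - 17080*I*√6/3 ≈ -3.2853e+7 - 13946.0*I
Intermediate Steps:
t(K, W) = 21 + 28*K² (t(K, W) = 21 - 7*K*K*(-4) = 21 - 7*K²*(-4) = 21 - (-28)*K² = 21 + 28*K²)
F = 2*I*√6 (F = √(-24) = 2*I*√6 ≈ 4.899*I)
G(L, q) = 14*I*√6/3 (G(L, q) = 7*(2*I*√6)/3 = 14*I*√6/3)
-1220*(G(10, 11) + t(-31, 4*8)) = -1220*(14*I*√6/3 + (21 + 28*(-31)²)) = -1220*(14*I*√6/3 + (21 + 28*961)) = -1220*(14*I*√6/3 + (21 + 26908)) = -1220*(14*I*√6/3 + 26929) = -1220*(26929 + 14*I*√6/3) = -32853380 - 17080*I*√6/3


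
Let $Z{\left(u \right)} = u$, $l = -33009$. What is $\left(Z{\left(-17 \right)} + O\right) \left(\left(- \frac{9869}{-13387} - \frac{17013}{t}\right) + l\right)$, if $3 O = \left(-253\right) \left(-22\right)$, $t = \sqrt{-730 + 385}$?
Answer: $- \frac{2436977101210}{40161} + \frac{6255113 i \sqrt{345}}{69} \approx -6.068 \cdot 10^{7} + 1.6838 \cdot 10^{6} i$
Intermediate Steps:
$t = i \sqrt{345}$ ($t = \sqrt{-345} = i \sqrt{345} \approx 18.574 i$)
$O = \frac{5566}{3}$ ($O = \frac{\left(-253\right) \left(-22\right)}{3} = \frac{1}{3} \cdot 5566 = \frac{5566}{3} \approx 1855.3$)
$\left(Z{\left(-17 \right)} + O\right) \left(\left(- \frac{9869}{-13387} - \frac{17013}{t}\right) + l\right) = \left(-17 + \frac{5566}{3}\right) \left(\left(- \frac{9869}{-13387} - \frac{17013}{i \sqrt{345}}\right) - 33009\right) = \frac{5515 \left(\left(\left(-9869\right) \left(- \frac{1}{13387}\right) - 17013 \left(- \frac{i \sqrt{345}}{345}\right)\right) - 33009\right)}{3} = \frac{5515 \left(\left(\frac{9869}{13387} + \frac{5671 i \sqrt{345}}{115}\right) - 33009\right)}{3} = \frac{5515 \left(- \frac{441881614}{13387} + \frac{5671 i \sqrt{345}}{115}\right)}{3} = - \frac{2436977101210}{40161} + \frac{6255113 i \sqrt{345}}{69}$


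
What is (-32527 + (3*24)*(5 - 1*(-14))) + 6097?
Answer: -25062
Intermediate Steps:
(-32527 + (3*24)*(5 - 1*(-14))) + 6097 = (-32527 + 72*(5 + 14)) + 6097 = (-32527 + 72*19) + 6097 = (-32527 + 1368) + 6097 = -31159 + 6097 = -25062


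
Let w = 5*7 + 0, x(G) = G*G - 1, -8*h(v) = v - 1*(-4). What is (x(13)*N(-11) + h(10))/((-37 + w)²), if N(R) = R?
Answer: -7399/16 ≈ -462.44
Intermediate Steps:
h(v) = -½ - v/8 (h(v) = -(v - 1*(-4))/8 = -(v + 4)/8 = -(4 + v)/8 = -½ - v/8)
x(G) = -1 + G² (x(G) = G² - 1 = -1 + G²)
w = 35 (w = 35 + 0 = 35)
(x(13)*N(-11) + h(10))/((-37 + w)²) = ((-1 + 13²)*(-11) + (-½ - ⅛*10))/((-37 + 35)²) = ((-1 + 169)*(-11) + (-½ - 5/4))/((-2)²) = (168*(-11) - 7/4)/4 = (-1848 - 7/4)*(¼) = -7399/4*¼ = -7399/16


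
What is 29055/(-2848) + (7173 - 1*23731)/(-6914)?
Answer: -76864543/9845536 ≈ -7.8070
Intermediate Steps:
29055/(-2848) + (7173 - 1*23731)/(-6914) = 29055*(-1/2848) + (7173 - 23731)*(-1/6914) = -29055/2848 - 16558*(-1/6914) = -29055/2848 + 8279/3457 = -76864543/9845536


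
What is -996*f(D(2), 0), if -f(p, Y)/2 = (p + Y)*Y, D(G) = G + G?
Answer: 0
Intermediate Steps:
D(G) = 2*G
f(p, Y) = -2*Y*(Y + p) (f(p, Y) = -2*(p + Y)*Y = -2*(Y + p)*Y = -2*Y*(Y + p))
-996*f(D(2), 0) = -(-1992)*0*(0 + 2*2) = -(-1992)*0*(0 + 4) = -(-1992)*0*4 = -996*0 = 0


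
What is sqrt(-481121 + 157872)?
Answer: I*sqrt(323249) ≈ 568.55*I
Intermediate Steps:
sqrt(-481121 + 157872) = sqrt(-323249) = I*sqrt(323249)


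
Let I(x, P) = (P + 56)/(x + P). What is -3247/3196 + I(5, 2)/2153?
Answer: -2867657/2833348 ≈ -1.0121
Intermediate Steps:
I(x, P) = (56 + P)/(P + x)
-3247/3196 + I(5, 2)/2153 = -3247/3196 + ((56 + 2)/(2 + 5))/2153 = -3247*1/3196 + (58/7)*(1/2153) = -191/188 + ((⅐)*58)*(1/2153) = -191/188 + (58/7)*(1/2153) = -191/188 + 58/15071 = -2867657/2833348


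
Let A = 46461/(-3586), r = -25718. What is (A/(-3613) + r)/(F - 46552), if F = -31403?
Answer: 333207968063/1010001974190 ≈ 0.32991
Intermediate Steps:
A = -46461/3586 (A = 46461*(-1/3586) = -46461/3586 ≈ -12.956)
(A/(-3613) + r)/(F - 46552) = (-46461/3586/(-3613) - 25718)/(-31403 - 46552) = (-46461/3586*(-1/3613) - 25718)/(-77955) = (46461/12956218 - 25718)*(-1/77955) = -333207968063/12956218*(-1/77955) = 333207968063/1010001974190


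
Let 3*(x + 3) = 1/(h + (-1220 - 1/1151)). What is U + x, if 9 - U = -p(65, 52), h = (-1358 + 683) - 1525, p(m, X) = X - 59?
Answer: -11810414/11809263 ≈ -1.0001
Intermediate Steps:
p(m, X) = -59 + X
h = -2200 (h = -675 - 1525 = -2200)
U = 2 (U = 9 - (-1)*(-59 + 52) = 9 - (-1)*(-7) = 9 - 1*7 = 9 - 7 = 2)
x = -35428940/11809263 (x = -3 + 1/(3*(-2200 + (-1220 - 1/1151))) = -3 + 1/(3*(-2200 - 1404221/1151)) = -3 + 1/(3*(-3936421/1151)) = -3 + (1/3)*(-1151/3936421) = -3 - 1151/11809263 = -35428940/11809263 ≈ -3.0001)
U + x = 2 - 35428940/11809263 = -11810414/11809263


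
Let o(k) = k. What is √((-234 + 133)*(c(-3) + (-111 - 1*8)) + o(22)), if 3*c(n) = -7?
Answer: √110490/3 ≈ 110.80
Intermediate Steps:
c(n) = -7/3 (c(n) = (⅓)*(-7) = -7/3)
√((-234 + 133)*(c(-3) + (-111 - 1*8)) + o(22)) = √((-234 + 133)*(-7/3 + (-111 - 1*8)) + 22) = √(-101*(-7/3 + (-111 - 8)) + 22) = √(-101*(-7/3 - 119) + 22) = √(-101*(-364/3) + 22) = √(36764/3 + 22) = √(36830/3) = √110490/3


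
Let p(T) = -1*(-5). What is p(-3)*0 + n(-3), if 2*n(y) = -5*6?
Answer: -15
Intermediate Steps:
p(T) = 5
n(y) = -15 (n(y) = (-5*6)/2 = (½)*(-30) = -15)
p(-3)*0 + n(-3) = 5*0 - 15 = 0 - 15 = -15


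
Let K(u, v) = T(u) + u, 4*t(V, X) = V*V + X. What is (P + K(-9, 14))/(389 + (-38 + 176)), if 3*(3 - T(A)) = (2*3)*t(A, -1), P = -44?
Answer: -90/527 ≈ -0.17078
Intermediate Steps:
t(V, X) = X/4 + V**2/4 (t(V, X) = (V*V + X)/4 = (V**2 + X)/4 = (X + V**2)/4 = X/4 + V**2/4)
T(A) = 7/2 - A**2/2 (T(A) = 3 - 2*3*((1/4)*(-1) + A**2/4)/3 = 3 - 2*(-1/4 + A**2/4) = 3 - (-3/2 + 3*A**2/2)/3 = 3 + (1/2 - A**2/2) = 7/2 - A**2/2)
K(u, v) = 7/2 + u - u**2/2 (K(u, v) = (7/2 - u**2/2) + u = 7/2 + u - u**2/2)
(P + K(-9, 14))/(389 + (-38 + 176)) = (-44 + (7/2 - 9 - 1/2*(-9)**2))/(389 + (-38 + 176)) = (-44 + (7/2 - 9 - 1/2*81))/(389 + 138) = (-44 + (7/2 - 9 - 81/2))/527 = (-44 - 46)*(1/527) = -90*1/527 = -90/527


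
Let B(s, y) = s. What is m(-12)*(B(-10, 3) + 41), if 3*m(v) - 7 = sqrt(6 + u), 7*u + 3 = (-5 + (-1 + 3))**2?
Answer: 217/3 + 124*sqrt(21)/21 ≈ 99.392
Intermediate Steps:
u = 6/7 (u = -3/7 + (-5 + (-1 + 3))**2/7 = -3/7 + (-5 + 2)**2/7 = -3/7 + (1/7)*(-3)**2 = -3/7 + (1/7)*9 = -3/7 + 9/7 = 6/7 ≈ 0.85714)
m(v) = 7/3 + 4*sqrt(21)/21 (m(v) = 7/3 + sqrt(6 + 6/7)/3 = 7/3 + sqrt(48/7)/3 = 7/3 + (4*sqrt(21)/7)/3 = 7/3 + 4*sqrt(21)/21)
m(-12)*(B(-10, 3) + 41) = (7/3 + 4*sqrt(21)/21)*(-10 + 41) = (7/3 + 4*sqrt(21)/21)*31 = 217/3 + 124*sqrt(21)/21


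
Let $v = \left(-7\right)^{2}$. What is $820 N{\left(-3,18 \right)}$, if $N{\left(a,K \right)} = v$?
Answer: $40180$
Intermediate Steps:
$v = 49$
$N{\left(a,K \right)} = 49$
$820 N{\left(-3,18 \right)} = 820 \cdot 49 = 40180$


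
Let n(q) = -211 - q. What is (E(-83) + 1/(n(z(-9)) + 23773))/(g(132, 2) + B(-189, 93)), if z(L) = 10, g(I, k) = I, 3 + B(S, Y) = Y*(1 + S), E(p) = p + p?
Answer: 3909631/408744960 ≈ 0.0095650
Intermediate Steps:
E(p) = 2*p
B(S, Y) = -3 + Y*(1 + S)
(E(-83) + 1/(n(z(-9)) + 23773))/(g(132, 2) + B(-189, 93)) = (2*(-83) + 1/((-211 - 1*10) + 23773))/(132 + (-3 + 93 - 189*93)) = (-166 + 1/((-211 - 10) + 23773))/(132 + (-3 + 93 - 17577)) = (-166 + 1/(-221 + 23773))/(132 - 17487) = (-166 + 1/23552)/(-17355) = (-166 + 1/23552)*(-1/17355) = -3909631/23552*(-1/17355) = 3909631/408744960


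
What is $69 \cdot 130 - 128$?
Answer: $8842$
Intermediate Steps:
$69 \cdot 130 - 128 = 8970 - 128 = 8842$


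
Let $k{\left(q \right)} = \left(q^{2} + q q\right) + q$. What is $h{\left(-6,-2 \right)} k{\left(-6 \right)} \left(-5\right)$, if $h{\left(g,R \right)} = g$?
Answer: $1980$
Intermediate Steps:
$k{\left(q \right)} = q + 2 q^{2}$ ($k{\left(q \right)} = \left(q^{2} + q^{2}\right) + q = 2 q^{2} + q = q + 2 q^{2}$)
$h{\left(-6,-2 \right)} k{\left(-6 \right)} \left(-5\right) = - 6 \left(- 6 \left(1 + 2 \left(-6\right)\right)\right) \left(-5\right) = - 6 \left(- 6 \left(1 - 12\right)\right) \left(-5\right) = - 6 \left(\left(-6\right) \left(-11\right)\right) \left(-5\right) = \left(-6\right) 66 \left(-5\right) = \left(-396\right) \left(-5\right) = 1980$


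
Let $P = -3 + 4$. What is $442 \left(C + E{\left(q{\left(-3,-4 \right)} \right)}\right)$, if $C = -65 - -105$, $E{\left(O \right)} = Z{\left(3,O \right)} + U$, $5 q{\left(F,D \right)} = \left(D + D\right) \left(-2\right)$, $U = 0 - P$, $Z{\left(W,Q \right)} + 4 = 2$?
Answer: $16354$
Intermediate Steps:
$Z{\left(W,Q \right)} = -2$ ($Z{\left(W,Q \right)} = -4 + 2 = -2$)
$P = 1$
$U = -1$ ($U = 0 - 1 = -1$)
$q{\left(F,D \right)} = - \frac{4 D}{5}$ ($q{\left(F,D \right)} = \frac{\left(D + D\right) \left(-2\right)}{5} = \frac{2 D \left(-2\right)}{5} = \frac{\left(-4\right) D}{5} = - \frac{4 D}{5}$)
$E{\left(O \right)} = -3$ ($E{\left(O \right)} = -2 - 1 = -3$)
$C = 40$ ($C = -65 + 105 = 40$)
$442 \left(C + E{\left(q{\left(-3,-4 \right)} \right)}\right) = 442 \left(40 - 3\right) = 442 \cdot 37 = 16354$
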